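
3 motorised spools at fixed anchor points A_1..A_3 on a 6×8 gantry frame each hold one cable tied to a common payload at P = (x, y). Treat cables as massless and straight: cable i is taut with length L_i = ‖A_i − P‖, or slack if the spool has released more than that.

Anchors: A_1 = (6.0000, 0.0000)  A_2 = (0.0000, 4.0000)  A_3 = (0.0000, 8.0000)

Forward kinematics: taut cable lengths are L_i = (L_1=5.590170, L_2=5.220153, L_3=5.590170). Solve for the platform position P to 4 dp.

each cable: (A_i−P)·(A_i−P) = L_i²; let q_i = ‖A_i‖²−L_i²
q_1 = 36.0000+0.0000−31.2500 = 4.7500
row 1: 12.0000x − 8.0000y = 16.0000  (q_2=-11.2500)
row 2: 12.0000x − 16.0000y = -28.0000  (q_3=32.7500)
Cramer on rows 1–2 → x = 5.0000, y = 5.5000

(5.0000, 5.5000)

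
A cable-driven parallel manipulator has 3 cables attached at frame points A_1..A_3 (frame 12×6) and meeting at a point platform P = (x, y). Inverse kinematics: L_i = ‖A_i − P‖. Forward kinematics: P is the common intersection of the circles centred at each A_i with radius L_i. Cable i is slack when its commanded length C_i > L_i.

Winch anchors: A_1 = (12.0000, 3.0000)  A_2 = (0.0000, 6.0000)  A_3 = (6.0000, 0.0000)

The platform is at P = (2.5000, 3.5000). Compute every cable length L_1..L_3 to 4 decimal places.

L_1 = √((12.0000−2.5000)² + (3.0000−3.5000)²) = 9.5131
L_2 = √((0.0000−2.5000)² + (6.0000−3.5000)²) = 3.5355
L_3 = √((6.0000−2.5000)² + (0.0000−3.5000)²) = 4.9497

(9.5131, 3.5355, 4.9497)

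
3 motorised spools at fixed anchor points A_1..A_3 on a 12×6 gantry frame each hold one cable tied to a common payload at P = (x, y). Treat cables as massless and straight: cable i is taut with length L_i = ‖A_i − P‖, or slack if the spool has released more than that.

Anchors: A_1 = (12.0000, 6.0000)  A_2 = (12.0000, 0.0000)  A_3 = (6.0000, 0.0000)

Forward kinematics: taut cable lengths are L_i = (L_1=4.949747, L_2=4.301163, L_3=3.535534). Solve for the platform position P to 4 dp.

each cable: (A_i−P)·(A_i−P) = L_i²; let k_i = ‖A_i‖²−L_i²
k_1 = 144.0000+36.0000−24.5000 = 155.5000
row 1: 0.0000x + 12.0000y = 30.0000  (k_2=125.5000)
row 2: 12.0000x + 12.0000y = 132.0000  (k_3=23.5000)
Cramer on rows 1–2 → x = 8.5000, y = 2.5000

(8.5000, 2.5000)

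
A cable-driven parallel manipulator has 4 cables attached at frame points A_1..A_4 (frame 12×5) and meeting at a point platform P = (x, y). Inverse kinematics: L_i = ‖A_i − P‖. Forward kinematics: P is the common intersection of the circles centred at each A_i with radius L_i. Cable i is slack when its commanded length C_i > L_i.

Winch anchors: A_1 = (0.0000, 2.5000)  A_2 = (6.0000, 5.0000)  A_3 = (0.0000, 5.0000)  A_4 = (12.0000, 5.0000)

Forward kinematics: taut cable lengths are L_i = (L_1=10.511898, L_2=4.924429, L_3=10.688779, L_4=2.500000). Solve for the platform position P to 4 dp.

each cable: (A_i−P)·(A_i−P) = L_i²; let k_i = ‖A_i‖²−L_i²
k_1 = 0.0000+6.2500−110.5000 = -104.2500
row 1: -12.0000x − 5.0000y = -141.0000  (k_2=36.7500)
row 2: 0.0000x − 5.0000y = -15.0000  (k_3=-89.2500)
row 3: -24.0000x − 5.0000y = -267.0000  (k_4=162.7500)
Cramer on rows 1–2 → x = 10.5000, y = 3.0000
check cable 4: ‖A_4−P‖² = 6.2500 ≈ L_4² = 6.2500 ✓

(10.5000, 3.0000)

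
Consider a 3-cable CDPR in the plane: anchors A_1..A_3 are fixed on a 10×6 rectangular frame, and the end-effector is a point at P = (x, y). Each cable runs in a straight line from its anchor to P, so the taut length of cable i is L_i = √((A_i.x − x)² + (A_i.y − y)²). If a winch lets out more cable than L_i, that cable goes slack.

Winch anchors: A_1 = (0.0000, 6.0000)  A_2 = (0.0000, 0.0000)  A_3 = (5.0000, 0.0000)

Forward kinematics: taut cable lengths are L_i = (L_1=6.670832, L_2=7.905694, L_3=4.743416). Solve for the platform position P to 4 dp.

each cable: (A_i−P)·(A_i−P) = L_i²; let q_i = ‖A_i‖²−L_i²
q_1 = 0.0000+36.0000−44.5000 = -8.5000
row 1: 0.0000x + 12.0000y = 54.0000  (q_2=-62.5000)
row 2: -10.0000x + 12.0000y = -11.0000  (q_3=2.5000)
Cramer on rows 1–2 → x = 6.5000, y = 4.5000

(6.5000, 4.5000)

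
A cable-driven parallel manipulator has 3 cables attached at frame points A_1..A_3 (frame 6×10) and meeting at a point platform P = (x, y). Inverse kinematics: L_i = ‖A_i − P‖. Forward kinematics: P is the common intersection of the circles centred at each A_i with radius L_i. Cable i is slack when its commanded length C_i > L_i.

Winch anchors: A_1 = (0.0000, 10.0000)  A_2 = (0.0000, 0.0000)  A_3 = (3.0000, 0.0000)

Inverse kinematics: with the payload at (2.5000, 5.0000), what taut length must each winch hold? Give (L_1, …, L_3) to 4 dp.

(5.5902, 5.5902, 5.0249)

L_1: Δ = A_1−P = (-2.5000, 5.0000) → ‖Δ‖ = √31.2500 = 5.5902
L_2: Δ = A_2−P = (-2.5000, -5.0000) → ‖Δ‖ = √31.2500 = 5.5902
L_3: Δ = A_3−P = (0.5000, -5.0000) → ‖Δ‖ = √25.2500 = 5.0249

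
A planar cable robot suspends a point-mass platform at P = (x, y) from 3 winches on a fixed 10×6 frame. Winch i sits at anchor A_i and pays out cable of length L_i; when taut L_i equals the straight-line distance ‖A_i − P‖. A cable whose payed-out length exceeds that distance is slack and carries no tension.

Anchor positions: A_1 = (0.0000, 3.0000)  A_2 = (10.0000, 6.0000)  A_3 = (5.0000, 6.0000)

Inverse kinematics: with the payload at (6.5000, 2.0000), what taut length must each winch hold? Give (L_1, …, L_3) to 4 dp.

L_1: Δ = A_1−P = (-6.5000, 1.0000) → ‖Δ‖ = √43.2500 = 6.5765
L_2: Δ = A_2−P = (3.5000, 4.0000) → ‖Δ‖ = √28.2500 = 5.3151
L_3: Δ = A_3−P = (-1.5000, 4.0000) → ‖Δ‖ = √18.2500 = 4.2720

(6.5765, 5.3151, 4.2720)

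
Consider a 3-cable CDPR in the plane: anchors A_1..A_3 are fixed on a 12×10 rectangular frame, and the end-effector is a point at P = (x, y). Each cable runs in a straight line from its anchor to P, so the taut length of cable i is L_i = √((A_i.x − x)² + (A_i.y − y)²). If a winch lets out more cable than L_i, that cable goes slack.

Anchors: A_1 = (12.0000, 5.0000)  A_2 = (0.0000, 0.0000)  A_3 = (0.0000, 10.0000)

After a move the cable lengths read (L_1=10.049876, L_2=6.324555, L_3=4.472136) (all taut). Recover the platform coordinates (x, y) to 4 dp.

(2.0000, 6.0000)

each cable: (A_i−P)·(A_i−P) = L_i²; let k_i = ‖A_i‖²−L_i²
k_1 = 144.0000+25.0000−101.0000 = 68.0000
row 1: 24.0000x + 10.0000y = 108.0000  (k_2=-40.0000)
row 2: 24.0000x − 10.0000y = -12.0000  (k_3=80.0000)
Cramer on rows 1–2 → x = 2.0000, y = 6.0000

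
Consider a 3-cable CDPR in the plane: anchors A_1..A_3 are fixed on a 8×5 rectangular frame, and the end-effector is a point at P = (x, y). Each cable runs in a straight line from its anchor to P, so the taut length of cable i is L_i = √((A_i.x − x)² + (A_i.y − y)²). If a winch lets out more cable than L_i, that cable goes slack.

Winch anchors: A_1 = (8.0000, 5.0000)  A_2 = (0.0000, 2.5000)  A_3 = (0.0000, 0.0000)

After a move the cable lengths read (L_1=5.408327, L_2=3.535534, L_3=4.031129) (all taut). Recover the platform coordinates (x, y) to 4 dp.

(3.5000, 2.0000)

expand ‖A_i−P‖²=L_i² and subtract eq 1 (c_i ≔ ‖A_i‖²−L_i²)
c_1 = 64.0000+25.0000−29.2500 = 59.7500
eq1−eq2 → [16.0000  5.0000]·P = 66.0000
eq1−eq3 → [16.0000  10.0000]·P = 76.0000
2×2 solve → P = (3.5000, 2.0000)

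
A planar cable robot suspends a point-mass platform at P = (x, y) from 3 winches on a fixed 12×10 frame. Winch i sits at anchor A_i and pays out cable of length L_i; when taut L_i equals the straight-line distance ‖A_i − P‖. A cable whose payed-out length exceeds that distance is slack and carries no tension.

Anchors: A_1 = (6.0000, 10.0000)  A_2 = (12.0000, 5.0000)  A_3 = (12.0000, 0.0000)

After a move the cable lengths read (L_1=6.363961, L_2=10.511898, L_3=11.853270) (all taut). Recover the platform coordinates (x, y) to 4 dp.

(1.5000, 5.5000)

circle eqns → linear via eq_j − eq_1; set q_j = A_j·A_j − L_j²
q_1 = 36.0000+100.0000−40.5000 = 95.5000
-12.0000·x + 10.0000·y = q_1−q_2 = 37.0000
-12.0000·x + 20.0000·y = q_1−q_3 = 92.0000
solve first two rows → x=1.5000, y=5.5000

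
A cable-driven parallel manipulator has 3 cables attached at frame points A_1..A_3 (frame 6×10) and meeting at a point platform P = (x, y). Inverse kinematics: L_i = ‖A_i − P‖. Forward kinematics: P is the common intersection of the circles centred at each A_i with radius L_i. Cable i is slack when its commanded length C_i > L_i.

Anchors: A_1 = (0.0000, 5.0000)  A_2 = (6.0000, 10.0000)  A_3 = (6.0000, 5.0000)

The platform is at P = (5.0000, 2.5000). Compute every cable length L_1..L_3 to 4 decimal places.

cable 1: Δx=-5.0000, Δy=2.5000; L_1 = √(Δx²+Δy²) = 5.5902
cable 2: Δx=1.0000, Δy=7.5000; L_2 = √(Δx²+Δy²) = 7.5664
cable 3: Δx=1.0000, Δy=2.5000; L_3 = √(Δx²+Δy²) = 2.6926

(5.5902, 7.5664, 2.6926)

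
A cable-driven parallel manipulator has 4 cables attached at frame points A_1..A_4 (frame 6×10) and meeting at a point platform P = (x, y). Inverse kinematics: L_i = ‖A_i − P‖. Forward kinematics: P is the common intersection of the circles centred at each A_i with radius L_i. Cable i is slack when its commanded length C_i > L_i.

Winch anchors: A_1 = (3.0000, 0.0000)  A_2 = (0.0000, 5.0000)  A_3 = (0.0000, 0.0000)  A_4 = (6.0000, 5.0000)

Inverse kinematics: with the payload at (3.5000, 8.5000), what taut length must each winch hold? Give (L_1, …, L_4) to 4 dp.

L_1 = √((3.0000−3.5000)² + (0.0000−8.5000)²) = 8.5147
L_2 = √((0.0000−3.5000)² + (5.0000−8.5000)²) = 4.9497
L_3 = √((0.0000−3.5000)² + (0.0000−8.5000)²) = 9.1924
L_4 = √((6.0000−3.5000)² + (5.0000−8.5000)²) = 4.3012

(8.5147, 4.9497, 9.1924, 4.3012)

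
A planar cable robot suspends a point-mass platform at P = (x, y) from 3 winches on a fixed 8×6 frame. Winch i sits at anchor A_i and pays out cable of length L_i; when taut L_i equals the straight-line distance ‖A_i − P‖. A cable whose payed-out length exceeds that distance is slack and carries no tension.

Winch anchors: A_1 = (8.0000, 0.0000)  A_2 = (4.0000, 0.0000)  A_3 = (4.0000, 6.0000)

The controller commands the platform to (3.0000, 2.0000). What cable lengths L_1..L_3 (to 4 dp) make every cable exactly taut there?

L_1: Δ = A_1−P = (5.0000, -2.0000) → ‖Δ‖ = √29.0000 = 5.3852
L_2: Δ = A_2−P = (1.0000, -2.0000) → ‖Δ‖ = √5.0000 = 2.2361
L_3: Δ = A_3−P = (1.0000, 4.0000) → ‖Δ‖ = √17.0000 = 4.1231

(5.3852, 2.2361, 4.1231)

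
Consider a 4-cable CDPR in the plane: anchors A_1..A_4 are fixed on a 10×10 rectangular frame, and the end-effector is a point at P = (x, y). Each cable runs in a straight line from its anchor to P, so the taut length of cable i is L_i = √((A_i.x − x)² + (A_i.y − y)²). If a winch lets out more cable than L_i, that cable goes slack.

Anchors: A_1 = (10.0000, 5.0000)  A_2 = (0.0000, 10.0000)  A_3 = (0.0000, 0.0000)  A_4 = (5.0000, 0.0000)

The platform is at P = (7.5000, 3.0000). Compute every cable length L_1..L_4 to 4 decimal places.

(3.2016, 10.2591, 8.0777, 3.9051)

L_1 = √((10.0000−7.5000)² + (5.0000−3.0000)²) = 3.2016
L_2 = √((0.0000−7.5000)² + (10.0000−3.0000)²) = 10.2591
L_3 = √((0.0000−7.5000)² + (0.0000−3.0000)²) = 8.0777
L_4 = √((5.0000−7.5000)² + (0.0000−3.0000)²) = 3.9051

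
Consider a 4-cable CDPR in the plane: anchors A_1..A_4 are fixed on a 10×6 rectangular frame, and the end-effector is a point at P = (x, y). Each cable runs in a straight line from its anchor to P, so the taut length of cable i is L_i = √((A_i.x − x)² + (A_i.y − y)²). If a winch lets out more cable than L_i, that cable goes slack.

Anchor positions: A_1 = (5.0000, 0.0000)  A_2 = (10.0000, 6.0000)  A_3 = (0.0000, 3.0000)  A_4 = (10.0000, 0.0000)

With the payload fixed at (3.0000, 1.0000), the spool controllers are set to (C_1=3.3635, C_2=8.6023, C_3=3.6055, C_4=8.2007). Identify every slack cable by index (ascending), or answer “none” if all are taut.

1, 4

cable 1: L_1 = ‖A_1−P‖ = 2.2361;  C_1 = 3.3635 → slack
cable 2: L_2 = ‖A_2−P‖ = 8.6023;  C_2 = 8.6023 → taut
cable 3: L_3 = ‖A_3−P‖ = 3.6056;  C_3 = 3.6055 → taut
cable 4: L_4 = ‖A_4−P‖ = 7.0711;  C_4 = 8.2007 → slack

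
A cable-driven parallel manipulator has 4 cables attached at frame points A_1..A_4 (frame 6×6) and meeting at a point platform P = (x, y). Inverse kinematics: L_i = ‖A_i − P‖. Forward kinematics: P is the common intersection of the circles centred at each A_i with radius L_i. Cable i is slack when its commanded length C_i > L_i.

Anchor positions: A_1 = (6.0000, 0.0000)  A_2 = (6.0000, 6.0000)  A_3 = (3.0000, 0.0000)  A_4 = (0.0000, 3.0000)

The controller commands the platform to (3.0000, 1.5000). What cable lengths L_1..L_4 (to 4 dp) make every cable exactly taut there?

(3.3541, 5.4083, 1.5000, 3.3541)

L_1 = √((6.0000−3.0000)² + (0.0000−1.5000)²) = 3.3541
L_2 = √((6.0000−3.0000)² + (6.0000−1.5000)²) = 5.4083
L_3 = √((3.0000−3.0000)² + (0.0000−1.5000)²) = 1.5000
L_4 = √((0.0000−3.0000)² + (3.0000−1.5000)²) = 3.3541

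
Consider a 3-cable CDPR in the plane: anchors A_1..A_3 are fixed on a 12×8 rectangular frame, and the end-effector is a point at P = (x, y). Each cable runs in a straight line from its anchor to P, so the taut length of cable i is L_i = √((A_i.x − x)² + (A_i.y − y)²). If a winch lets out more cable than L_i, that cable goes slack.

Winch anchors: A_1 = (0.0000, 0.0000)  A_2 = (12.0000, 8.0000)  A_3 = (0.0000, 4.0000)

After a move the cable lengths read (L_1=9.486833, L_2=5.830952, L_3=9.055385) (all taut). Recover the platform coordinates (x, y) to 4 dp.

each cable: (A_i−P)·(A_i−P) = L_i²; let c_i = ‖A_i‖²−L_i²
c_1 = 0.0000+0.0000−90.0000 = -90.0000
row 1: -24.0000x − 16.0000y = -264.0000  (c_2=174.0000)
row 2: 0.0000x − 8.0000y = -24.0000  (c_3=-66.0000)
Cramer on rows 1–2 → x = 9.0000, y = 3.0000

(9.0000, 3.0000)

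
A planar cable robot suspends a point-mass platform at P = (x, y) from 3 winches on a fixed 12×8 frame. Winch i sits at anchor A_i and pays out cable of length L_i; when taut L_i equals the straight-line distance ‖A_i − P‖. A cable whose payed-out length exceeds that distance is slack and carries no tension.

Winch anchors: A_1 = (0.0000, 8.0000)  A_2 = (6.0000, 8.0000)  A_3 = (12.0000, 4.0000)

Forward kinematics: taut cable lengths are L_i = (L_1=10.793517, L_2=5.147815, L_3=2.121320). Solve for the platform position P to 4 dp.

expand ‖A_i−P‖²=L_i² and subtract eq 1 (q_i ≔ ‖A_i‖²−L_i²)
q_1 = 0.0000+64.0000−116.5000 = -52.5000
eq1−eq2 → [-12.0000  0.0000]·P = -126.0000
eq1−eq3 → [-24.0000  8.0000]·P = -208.0000
2×2 solve → P = (10.5000, 5.5000)

(10.5000, 5.5000)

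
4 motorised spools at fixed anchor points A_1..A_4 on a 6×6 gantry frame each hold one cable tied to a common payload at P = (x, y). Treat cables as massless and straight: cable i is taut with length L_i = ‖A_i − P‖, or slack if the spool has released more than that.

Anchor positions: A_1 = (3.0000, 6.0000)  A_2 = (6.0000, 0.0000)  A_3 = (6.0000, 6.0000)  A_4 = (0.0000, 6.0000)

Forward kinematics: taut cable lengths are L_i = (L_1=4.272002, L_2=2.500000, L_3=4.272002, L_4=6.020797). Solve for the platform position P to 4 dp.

expand ‖A_i−P‖²=L_i² and subtract eq 1 (q_i ≔ ‖A_i‖²−L_i²)
q_1 = 9.0000+36.0000−18.2500 = 26.7500
eq1−eq2 → [-6.0000  12.0000]·P = -3.0000
eq1−eq3 → [-6.0000  0.0000]·P = -27.0000
eq1−eq4 → [6.0000  0.0000]·P = 27.0000
2×2 solve → P = (4.5000, 2.0000)
check cable 4: ‖A_4−P‖² = 36.2500 ≈ L_4² = 36.2500 ✓

(4.5000, 2.0000)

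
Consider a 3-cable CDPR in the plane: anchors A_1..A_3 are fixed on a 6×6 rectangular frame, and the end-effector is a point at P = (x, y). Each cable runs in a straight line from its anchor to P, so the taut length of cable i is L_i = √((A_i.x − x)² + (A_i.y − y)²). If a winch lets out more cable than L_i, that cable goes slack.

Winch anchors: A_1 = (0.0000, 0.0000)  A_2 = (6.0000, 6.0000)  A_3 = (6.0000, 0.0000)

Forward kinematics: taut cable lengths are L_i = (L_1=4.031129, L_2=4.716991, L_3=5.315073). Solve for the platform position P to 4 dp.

(2.0000, 3.5000)

expand ‖A_i−P‖²=L_i² and subtract eq 1 (c_i ≔ ‖A_i‖²−L_i²)
c_1 = 0.0000+0.0000−16.2500 = -16.2500
eq1−eq2 → [-12.0000  -12.0000]·P = -66.0000
eq1−eq3 → [-12.0000  0.0000]·P = -24.0000
2×2 solve → P = (2.0000, 3.5000)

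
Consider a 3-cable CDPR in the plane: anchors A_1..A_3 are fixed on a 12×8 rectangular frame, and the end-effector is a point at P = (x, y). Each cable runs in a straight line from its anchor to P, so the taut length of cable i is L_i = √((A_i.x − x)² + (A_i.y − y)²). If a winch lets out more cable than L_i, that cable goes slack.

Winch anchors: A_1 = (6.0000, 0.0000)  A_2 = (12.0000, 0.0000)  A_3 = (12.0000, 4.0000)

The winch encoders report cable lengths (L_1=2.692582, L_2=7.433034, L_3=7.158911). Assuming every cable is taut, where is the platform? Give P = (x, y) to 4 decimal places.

(5.0000, 2.5000)

circle eqns → linear via eq_j − eq_1; set q_j = A_j·A_j − L_j²
q_1 = 36.0000+0.0000−7.2500 = 28.7500
-12.0000·x + 0.0000·y = q_1−q_2 = -60.0000
-12.0000·x − 8.0000·y = q_1−q_3 = -80.0000
solve first two rows → x=5.0000, y=2.5000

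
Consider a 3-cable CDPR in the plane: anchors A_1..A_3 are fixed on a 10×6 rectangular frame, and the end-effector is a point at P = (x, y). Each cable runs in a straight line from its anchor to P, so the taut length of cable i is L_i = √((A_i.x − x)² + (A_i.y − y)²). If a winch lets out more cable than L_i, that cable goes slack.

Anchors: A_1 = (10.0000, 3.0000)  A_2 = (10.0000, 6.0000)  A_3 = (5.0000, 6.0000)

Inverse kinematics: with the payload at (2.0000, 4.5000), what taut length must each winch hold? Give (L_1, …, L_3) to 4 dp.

(8.1394, 8.1394, 3.3541)

cable 1: Δx=8.0000, Δy=-1.5000; L_1 = √(Δx²+Δy²) = 8.1394
cable 2: Δx=8.0000, Δy=1.5000; L_2 = √(Δx²+Δy²) = 8.1394
cable 3: Δx=3.0000, Δy=1.5000; L_3 = √(Δx²+Δy²) = 3.3541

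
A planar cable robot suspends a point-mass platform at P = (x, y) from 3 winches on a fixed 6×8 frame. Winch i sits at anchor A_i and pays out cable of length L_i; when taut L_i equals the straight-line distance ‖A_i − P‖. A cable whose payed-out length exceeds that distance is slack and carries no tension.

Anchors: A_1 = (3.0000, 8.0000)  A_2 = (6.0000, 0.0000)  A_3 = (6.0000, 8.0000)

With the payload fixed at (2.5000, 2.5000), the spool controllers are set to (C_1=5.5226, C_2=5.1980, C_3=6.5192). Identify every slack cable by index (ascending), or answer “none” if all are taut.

cable 1: L_1 = ‖A_1−P‖ = 5.5227;  C_1 = 5.5226 → taut
cable 2: L_2 = ‖A_2−P‖ = 4.3012;  C_2 = 5.1980 → slack
cable 3: L_3 = ‖A_3−P‖ = 6.5192;  C_3 = 6.5192 → taut

2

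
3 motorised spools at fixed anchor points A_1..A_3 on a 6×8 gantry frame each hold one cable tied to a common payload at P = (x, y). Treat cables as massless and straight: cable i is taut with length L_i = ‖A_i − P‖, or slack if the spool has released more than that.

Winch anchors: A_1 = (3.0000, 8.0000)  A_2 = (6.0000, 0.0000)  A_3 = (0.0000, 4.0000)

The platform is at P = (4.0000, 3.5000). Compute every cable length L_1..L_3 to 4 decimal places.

L_1 = √((3.0000−4.0000)² + (8.0000−3.5000)²) = 4.6098
L_2 = √((6.0000−4.0000)² + (0.0000−3.5000)²) = 4.0311
L_3 = √((0.0000−4.0000)² + (4.0000−3.5000)²) = 4.0311

(4.6098, 4.0311, 4.0311)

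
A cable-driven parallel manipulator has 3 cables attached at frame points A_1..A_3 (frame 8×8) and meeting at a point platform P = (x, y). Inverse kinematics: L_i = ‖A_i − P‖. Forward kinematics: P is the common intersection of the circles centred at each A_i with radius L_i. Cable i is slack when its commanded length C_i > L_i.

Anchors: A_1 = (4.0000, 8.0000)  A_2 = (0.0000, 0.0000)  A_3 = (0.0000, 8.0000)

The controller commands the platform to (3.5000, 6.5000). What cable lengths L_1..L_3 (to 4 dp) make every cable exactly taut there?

L_1 = √((4.0000−3.5000)² + (8.0000−6.5000)²) = 1.5811
L_2 = √((0.0000−3.5000)² + (0.0000−6.5000)²) = 7.3824
L_3 = √((0.0000−3.5000)² + (8.0000−6.5000)²) = 3.8079

(1.5811, 7.3824, 3.8079)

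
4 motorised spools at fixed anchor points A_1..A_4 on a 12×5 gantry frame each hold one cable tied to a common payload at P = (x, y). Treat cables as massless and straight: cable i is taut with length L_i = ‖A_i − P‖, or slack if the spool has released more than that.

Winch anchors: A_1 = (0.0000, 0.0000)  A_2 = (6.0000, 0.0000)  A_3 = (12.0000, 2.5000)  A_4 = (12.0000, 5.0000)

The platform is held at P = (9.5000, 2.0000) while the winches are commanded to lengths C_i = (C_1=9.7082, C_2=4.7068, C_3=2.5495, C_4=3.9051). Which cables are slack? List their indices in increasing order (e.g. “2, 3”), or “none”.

cable 1: L_1 = ‖A_1−P‖ = 9.7082;  C_1 = 9.7082 → taut
cable 2: L_2 = ‖A_2−P‖ = 4.0311;  C_2 = 4.7068 → slack
cable 3: L_3 = ‖A_3−P‖ = 2.5495;  C_3 = 2.5495 → taut
cable 4: L_4 = ‖A_4−P‖ = 3.9051;  C_4 = 3.9051 → taut

2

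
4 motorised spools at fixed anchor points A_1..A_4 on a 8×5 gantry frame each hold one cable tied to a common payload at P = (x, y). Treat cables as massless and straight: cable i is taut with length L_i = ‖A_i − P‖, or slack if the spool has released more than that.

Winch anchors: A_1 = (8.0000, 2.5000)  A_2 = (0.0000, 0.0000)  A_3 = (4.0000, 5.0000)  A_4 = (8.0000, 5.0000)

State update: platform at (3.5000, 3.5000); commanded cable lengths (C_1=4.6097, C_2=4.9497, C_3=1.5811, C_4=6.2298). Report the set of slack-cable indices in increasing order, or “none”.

cable 1: L_1 = ‖A_1−P‖ = 4.6098;  C_1 = 4.6097 → taut
cable 2: L_2 = ‖A_2−P‖ = 4.9497;  C_2 = 4.9497 → taut
cable 3: L_3 = ‖A_3−P‖ = 1.5811;  C_3 = 1.5811 → taut
cable 4: L_4 = ‖A_4−P‖ = 4.7434;  C_4 = 6.2298 → slack

4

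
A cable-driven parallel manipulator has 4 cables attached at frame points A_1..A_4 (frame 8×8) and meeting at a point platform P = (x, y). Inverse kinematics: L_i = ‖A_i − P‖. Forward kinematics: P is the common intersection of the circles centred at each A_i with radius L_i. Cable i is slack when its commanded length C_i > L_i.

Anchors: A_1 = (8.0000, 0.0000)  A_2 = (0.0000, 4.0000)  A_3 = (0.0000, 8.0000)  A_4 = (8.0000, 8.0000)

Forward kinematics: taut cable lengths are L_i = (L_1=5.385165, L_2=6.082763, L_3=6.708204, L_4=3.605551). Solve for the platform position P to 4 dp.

each cable: (A_i−P)·(A_i−P) = L_i²; let k_i = ‖A_i‖²−L_i²
k_1 = 64.0000+0.0000−29.0000 = 35.0000
row 1: 16.0000x − 8.0000y = 56.0000  (k_2=-21.0000)
row 2: 16.0000x − 16.0000y = 16.0000  (k_3=19.0000)
row 3: 0.0000x − 16.0000y = -80.0000  (k_4=115.0000)
Cramer on rows 1–2 → x = 6.0000, y = 5.0000
check cable 4: ‖A_4−P‖² = 13.0000 ≈ L_4² = 13.0000 ✓

(6.0000, 5.0000)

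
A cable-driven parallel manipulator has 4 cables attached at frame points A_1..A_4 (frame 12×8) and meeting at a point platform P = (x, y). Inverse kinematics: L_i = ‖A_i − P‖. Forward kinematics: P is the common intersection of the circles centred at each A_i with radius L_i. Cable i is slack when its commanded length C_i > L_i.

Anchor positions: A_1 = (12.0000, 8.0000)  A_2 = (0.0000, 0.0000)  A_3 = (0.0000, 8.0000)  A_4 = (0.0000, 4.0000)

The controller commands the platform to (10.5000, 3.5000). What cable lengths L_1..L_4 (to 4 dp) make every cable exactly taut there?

L_1 = √((12.0000−10.5000)² + (8.0000−3.5000)²) = 4.7434
L_2 = √((0.0000−10.5000)² + (0.0000−3.5000)²) = 11.0680
L_3 = √((0.0000−10.5000)² + (8.0000−3.5000)²) = 11.4237
L_4 = √((0.0000−10.5000)² + (4.0000−3.5000)²) = 10.5119

(4.7434, 11.0680, 11.4237, 10.5119)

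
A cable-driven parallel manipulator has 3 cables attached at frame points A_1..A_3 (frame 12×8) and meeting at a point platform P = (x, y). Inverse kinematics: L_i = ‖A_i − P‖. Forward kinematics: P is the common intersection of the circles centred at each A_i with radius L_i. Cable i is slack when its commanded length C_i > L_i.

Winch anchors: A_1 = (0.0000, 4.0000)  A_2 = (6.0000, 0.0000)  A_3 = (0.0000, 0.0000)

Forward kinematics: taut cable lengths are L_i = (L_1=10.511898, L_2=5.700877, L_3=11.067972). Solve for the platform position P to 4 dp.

each cable: (A_i−P)·(A_i−P) = L_i²; let c_i = ‖A_i‖²−L_i²
c_1 = 0.0000+16.0000−110.5000 = -94.5000
row 1: -12.0000x + 8.0000y = -98.0000  (c_2=3.5000)
row 2: 0.0000x + 8.0000y = 28.0000  (c_3=-122.5000)
Cramer on rows 1–2 → x = 10.5000, y = 3.5000

(10.5000, 3.5000)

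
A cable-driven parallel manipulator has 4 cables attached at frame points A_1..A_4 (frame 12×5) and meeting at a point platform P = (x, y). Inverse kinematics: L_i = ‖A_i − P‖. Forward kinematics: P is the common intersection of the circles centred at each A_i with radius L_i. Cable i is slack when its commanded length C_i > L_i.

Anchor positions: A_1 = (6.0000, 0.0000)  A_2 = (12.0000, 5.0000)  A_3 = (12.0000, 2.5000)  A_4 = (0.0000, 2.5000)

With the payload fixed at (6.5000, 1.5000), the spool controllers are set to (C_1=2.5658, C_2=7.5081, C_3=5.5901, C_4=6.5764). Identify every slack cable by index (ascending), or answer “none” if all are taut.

cable 1: √((-0.5000)²+(-1.5000)²)=1.5811, C_1=2.5658: slack
cable 2: √((5.5000)²+(3.5000)²)=6.5192, C_2=7.5081: slack
cable 3: √((5.5000)²+(1.0000)²)=5.5902, C_3=5.5901: taut
cable 4: √((-6.5000)²+(1.0000)²)=6.5765, C_4=6.5764: taut

1, 2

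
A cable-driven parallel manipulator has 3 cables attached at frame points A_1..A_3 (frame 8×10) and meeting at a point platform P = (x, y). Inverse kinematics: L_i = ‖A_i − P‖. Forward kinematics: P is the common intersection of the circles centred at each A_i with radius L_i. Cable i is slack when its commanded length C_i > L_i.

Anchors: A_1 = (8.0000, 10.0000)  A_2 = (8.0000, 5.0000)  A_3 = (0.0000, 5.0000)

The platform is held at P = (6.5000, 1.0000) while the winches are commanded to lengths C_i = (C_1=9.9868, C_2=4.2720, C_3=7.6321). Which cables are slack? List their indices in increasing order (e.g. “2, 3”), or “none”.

i=1: geometric 9.1241 vs commanded 9.9868 ⇒ slack
i=2: geometric 4.2720 vs commanded 4.2720 ⇒ taut
i=3: geometric 7.6322 vs commanded 7.6321 ⇒ taut

1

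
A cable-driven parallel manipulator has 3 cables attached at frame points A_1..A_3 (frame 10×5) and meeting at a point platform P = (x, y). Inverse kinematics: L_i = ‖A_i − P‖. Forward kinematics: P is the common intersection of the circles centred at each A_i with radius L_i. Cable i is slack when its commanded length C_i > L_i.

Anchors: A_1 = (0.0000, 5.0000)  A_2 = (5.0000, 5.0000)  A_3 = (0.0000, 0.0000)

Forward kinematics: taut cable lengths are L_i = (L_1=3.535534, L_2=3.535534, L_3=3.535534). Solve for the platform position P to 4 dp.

expand ‖A_i−P‖²=L_i² and subtract eq 1 (c_i ≔ ‖A_i‖²−L_i²)
c_1 = 0.0000+25.0000−12.5000 = 12.5000
eq1−eq2 → [-10.0000  0.0000]·P = -25.0000
eq1−eq3 → [0.0000  10.0000]·P = 25.0000
2×2 solve → P = (2.5000, 2.5000)

(2.5000, 2.5000)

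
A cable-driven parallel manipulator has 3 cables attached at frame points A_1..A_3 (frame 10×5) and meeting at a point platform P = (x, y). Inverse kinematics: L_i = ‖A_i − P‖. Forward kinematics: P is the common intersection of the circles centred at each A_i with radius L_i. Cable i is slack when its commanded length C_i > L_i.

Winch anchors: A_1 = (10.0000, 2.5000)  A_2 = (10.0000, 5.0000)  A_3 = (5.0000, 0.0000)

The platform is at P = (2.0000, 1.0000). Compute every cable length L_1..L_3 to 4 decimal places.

L_1: Δ = A_1−P = (8.0000, 1.5000) → ‖Δ‖ = √66.2500 = 8.1394
L_2: Δ = A_2−P = (8.0000, 4.0000) → ‖Δ‖ = √80.0000 = 8.9443
L_3: Δ = A_3−P = (3.0000, -1.0000) → ‖Δ‖ = √10.0000 = 3.1623

(8.1394, 8.9443, 3.1623)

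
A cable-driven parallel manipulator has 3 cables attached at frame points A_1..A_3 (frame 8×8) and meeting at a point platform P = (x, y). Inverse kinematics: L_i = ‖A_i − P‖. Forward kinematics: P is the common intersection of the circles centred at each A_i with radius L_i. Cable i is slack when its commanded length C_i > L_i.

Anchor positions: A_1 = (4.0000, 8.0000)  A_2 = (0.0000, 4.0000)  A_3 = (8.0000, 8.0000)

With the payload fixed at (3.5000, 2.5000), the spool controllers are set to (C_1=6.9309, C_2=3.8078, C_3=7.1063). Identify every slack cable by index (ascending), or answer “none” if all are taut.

1

i=1: geometric 5.5227 vs commanded 6.9309 ⇒ slack
i=2: geometric 3.8079 vs commanded 3.8078 ⇒ taut
i=3: geometric 7.1063 vs commanded 7.1063 ⇒ taut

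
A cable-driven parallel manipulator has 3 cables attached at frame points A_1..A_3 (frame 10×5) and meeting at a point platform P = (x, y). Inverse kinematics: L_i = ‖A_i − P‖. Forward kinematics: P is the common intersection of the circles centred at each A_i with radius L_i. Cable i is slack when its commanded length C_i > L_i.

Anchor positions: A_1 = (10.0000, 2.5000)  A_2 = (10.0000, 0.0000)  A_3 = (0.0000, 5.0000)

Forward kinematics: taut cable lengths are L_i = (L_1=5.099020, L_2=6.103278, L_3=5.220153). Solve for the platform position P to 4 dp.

circle eqns → linear via eq_j − eq_1; set q_j = A_j·A_j − L_j²
q_1 = 100.0000+6.2500−26.0000 = 80.2500
0.0000·x + 5.0000·y = q_1−q_2 = 17.5000
20.0000·x − 5.0000·y = q_1−q_3 = 82.5000
solve first two rows → x=5.0000, y=3.5000

(5.0000, 3.5000)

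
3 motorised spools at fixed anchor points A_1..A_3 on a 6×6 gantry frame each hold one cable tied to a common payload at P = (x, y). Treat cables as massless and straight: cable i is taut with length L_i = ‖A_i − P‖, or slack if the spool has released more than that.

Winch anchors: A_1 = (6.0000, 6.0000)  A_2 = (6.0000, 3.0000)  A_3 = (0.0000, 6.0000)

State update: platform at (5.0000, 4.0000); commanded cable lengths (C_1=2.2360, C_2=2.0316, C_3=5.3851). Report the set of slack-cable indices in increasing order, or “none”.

2

cable 1: √((1.0000)²+(2.0000)²)=2.2361, C_1=2.2360: taut
cable 2: √((1.0000)²+(-1.0000)²)=1.4142, C_2=2.0316: slack
cable 3: √((-5.0000)²+(2.0000)²)=5.3852, C_3=5.3851: taut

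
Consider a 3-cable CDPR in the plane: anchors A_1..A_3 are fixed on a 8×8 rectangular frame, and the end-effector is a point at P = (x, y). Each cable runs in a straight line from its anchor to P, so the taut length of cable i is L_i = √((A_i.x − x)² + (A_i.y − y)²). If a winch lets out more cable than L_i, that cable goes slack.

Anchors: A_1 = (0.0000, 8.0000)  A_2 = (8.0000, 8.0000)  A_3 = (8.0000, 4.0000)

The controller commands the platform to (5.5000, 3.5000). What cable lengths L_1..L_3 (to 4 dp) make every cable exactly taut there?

(7.1063, 5.1478, 2.5495)

L_1: Δ = A_1−P = (-5.5000, 4.5000) → ‖Δ‖ = √50.5000 = 7.1063
L_2: Δ = A_2−P = (2.5000, 4.5000) → ‖Δ‖ = √26.5000 = 5.1478
L_3: Δ = A_3−P = (2.5000, 0.5000) → ‖Δ‖ = √6.5000 = 2.5495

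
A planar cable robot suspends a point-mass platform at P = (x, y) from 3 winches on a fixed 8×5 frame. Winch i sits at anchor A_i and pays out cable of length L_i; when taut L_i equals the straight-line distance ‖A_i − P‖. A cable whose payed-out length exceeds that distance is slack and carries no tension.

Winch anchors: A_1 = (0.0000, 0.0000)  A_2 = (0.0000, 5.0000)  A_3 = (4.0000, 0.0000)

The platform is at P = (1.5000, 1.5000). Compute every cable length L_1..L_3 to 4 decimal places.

L_1: Δ = A_1−P = (-1.5000, -1.5000) → ‖Δ‖ = √4.5000 = 2.1213
L_2: Δ = A_2−P = (-1.5000, 3.5000) → ‖Δ‖ = √14.5000 = 3.8079
L_3: Δ = A_3−P = (2.5000, -1.5000) → ‖Δ‖ = √8.5000 = 2.9155

(2.1213, 3.8079, 2.9155)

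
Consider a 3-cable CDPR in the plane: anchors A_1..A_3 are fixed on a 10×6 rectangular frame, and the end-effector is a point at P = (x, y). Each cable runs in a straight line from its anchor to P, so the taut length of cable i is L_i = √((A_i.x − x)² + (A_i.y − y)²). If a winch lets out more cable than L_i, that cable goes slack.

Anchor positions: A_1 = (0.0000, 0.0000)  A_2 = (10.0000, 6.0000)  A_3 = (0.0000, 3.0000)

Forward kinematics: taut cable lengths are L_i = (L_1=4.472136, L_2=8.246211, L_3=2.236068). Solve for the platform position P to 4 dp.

each cable: (A_i−P)·(A_i−P) = L_i²; let c_i = ‖A_i‖²−L_i²
c_1 = 0.0000+0.0000−20.0000 = -20.0000
row 1: -20.0000x − 12.0000y = -88.0000  (c_2=68.0000)
row 2: 0.0000x − 6.0000y = -24.0000  (c_3=4.0000)
Cramer on rows 1–2 → x = 2.0000, y = 4.0000

(2.0000, 4.0000)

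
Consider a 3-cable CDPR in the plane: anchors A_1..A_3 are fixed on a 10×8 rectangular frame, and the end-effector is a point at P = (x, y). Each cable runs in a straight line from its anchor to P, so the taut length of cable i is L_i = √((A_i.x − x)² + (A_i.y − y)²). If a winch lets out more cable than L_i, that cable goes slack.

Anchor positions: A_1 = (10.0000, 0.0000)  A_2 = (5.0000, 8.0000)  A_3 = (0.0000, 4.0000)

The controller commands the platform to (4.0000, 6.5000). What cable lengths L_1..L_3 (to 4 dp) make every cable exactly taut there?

L_1: Δ = A_1−P = (6.0000, -6.5000) → ‖Δ‖ = √78.2500 = 8.8459
L_2: Δ = A_2−P = (1.0000, 1.5000) → ‖Δ‖ = √3.2500 = 1.8028
L_3: Δ = A_3−P = (-4.0000, -2.5000) → ‖Δ‖ = √22.2500 = 4.7170

(8.8459, 1.8028, 4.7170)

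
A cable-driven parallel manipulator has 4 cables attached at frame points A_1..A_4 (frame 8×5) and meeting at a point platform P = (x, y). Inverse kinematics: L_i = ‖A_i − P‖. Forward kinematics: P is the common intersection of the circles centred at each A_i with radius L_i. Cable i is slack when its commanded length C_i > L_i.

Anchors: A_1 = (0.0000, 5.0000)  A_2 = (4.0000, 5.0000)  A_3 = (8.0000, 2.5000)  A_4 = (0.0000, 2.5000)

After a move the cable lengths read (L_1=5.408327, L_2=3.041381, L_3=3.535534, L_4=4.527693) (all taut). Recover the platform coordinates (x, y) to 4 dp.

circle eqns → linear via eq_j − eq_1; set q_j = A_j·A_j − L_j²
q_1 = 0.0000+25.0000−29.2500 = -4.2500
-8.0000·x + 0.0000·y = q_1−q_2 = -36.0000
-16.0000·x + 5.0000·y = q_1−q_3 = -62.0000
0.0000·x + 5.0000·y = q_1−q_4 = 10.0000
solve first two rows → x=4.5000, y=2.0000
check cable 4: ‖A_4−P‖² = 20.5000 ≈ L_4² = 20.5000 ✓

(4.5000, 2.0000)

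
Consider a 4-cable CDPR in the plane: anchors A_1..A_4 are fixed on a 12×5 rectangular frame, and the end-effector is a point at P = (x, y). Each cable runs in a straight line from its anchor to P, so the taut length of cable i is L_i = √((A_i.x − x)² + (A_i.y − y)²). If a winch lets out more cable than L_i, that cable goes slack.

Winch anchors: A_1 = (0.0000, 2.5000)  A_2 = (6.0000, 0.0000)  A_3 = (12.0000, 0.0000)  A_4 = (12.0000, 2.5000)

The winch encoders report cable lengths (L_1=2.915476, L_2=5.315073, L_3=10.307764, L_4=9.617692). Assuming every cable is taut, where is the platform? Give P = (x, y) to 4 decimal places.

expand ‖A_i−P‖²=L_i² and subtract eq 1 (k_i ≔ ‖A_i‖²−L_i²)
k_1 = 0.0000+6.2500−8.5000 = -2.2500
eq1−eq2 → [-12.0000  5.0000]·P = -10.0000
eq1−eq3 → [-24.0000  5.0000]·P = -40.0000
eq1−eq4 → [-24.0000  0.0000]·P = -60.0000
2×2 solve → P = (2.5000, 4.0000)
check cable 4: ‖A_4−P‖² = 92.5000 ≈ L_4² = 92.5000 ✓

(2.5000, 4.0000)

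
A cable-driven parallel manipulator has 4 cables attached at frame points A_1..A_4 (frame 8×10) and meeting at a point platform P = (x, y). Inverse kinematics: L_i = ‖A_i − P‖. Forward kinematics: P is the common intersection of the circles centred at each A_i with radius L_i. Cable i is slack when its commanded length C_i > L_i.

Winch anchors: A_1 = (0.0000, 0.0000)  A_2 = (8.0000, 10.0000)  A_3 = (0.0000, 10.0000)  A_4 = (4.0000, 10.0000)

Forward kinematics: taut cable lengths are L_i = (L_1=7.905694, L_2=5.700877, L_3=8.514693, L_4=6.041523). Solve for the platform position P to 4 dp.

(6.5000, 4.5000)

expand ‖A_i−P‖²=L_i² and subtract eq 1 (k_i ≔ ‖A_i‖²−L_i²)
k_1 = 0.0000+0.0000−62.5000 = -62.5000
eq1−eq2 → [-16.0000  -20.0000]·P = -194.0000
eq1−eq3 → [0.0000  -20.0000]·P = -90.0000
eq1−eq4 → [-8.0000  -20.0000]·P = -142.0000
2×2 solve → P = (6.5000, 4.5000)
check cable 4: ‖A_4−P‖² = 36.5000 ≈ L_4² = 36.5000 ✓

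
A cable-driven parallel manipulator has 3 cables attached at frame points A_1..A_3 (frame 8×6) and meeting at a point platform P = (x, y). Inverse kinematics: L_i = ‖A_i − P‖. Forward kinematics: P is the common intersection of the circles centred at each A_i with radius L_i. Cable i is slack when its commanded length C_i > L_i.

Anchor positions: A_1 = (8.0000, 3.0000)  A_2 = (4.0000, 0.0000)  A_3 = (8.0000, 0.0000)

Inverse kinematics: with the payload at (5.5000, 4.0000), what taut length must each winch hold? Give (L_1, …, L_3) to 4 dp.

(2.6926, 4.2720, 4.7170)

L_1: Δ = A_1−P = (2.5000, -1.0000) → ‖Δ‖ = √7.2500 = 2.6926
L_2: Δ = A_2−P = (-1.5000, -4.0000) → ‖Δ‖ = √18.2500 = 4.2720
L_3: Δ = A_3−P = (2.5000, -4.0000) → ‖Δ‖ = √22.2500 = 4.7170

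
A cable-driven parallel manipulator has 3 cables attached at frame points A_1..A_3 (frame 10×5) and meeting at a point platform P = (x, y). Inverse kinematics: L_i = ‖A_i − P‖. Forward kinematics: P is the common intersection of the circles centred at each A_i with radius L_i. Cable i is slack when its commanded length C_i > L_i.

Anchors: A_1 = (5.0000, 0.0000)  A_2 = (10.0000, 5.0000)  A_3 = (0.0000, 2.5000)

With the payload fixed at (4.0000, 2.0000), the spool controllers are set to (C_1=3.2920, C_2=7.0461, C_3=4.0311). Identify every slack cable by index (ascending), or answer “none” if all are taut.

1, 2

i=1: geometric 2.2361 vs commanded 3.2920 ⇒ slack
i=2: geometric 6.7082 vs commanded 7.0461 ⇒ slack
i=3: geometric 4.0311 vs commanded 4.0311 ⇒ taut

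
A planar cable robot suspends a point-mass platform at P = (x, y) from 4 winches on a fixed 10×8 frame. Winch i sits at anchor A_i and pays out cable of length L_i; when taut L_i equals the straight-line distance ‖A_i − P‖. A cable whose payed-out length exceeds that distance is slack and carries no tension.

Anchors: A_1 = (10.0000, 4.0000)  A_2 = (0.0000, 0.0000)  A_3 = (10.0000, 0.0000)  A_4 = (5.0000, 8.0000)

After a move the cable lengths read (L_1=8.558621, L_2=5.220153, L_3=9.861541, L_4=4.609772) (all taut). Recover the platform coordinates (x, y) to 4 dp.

each cable: (A_i−P)·(A_i−P) = L_i²; let c_i = ‖A_i‖²−L_i²
c_1 = 100.0000+16.0000−73.2500 = 42.7500
row 1: 20.0000x + 8.0000y = 70.0000  (c_2=-27.2500)
row 2: 0.0000x + 8.0000y = 40.0000  (c_3=2.7500)
row 3: 10.0000x − 8.0000y = -25.0000  (c_4=67.7500)
Cramer on rows 1–2 → x = 1.5000, y = 5.0000
check cable 4: ‖A_4−P‖² = 21.2500 ≈ L_4² = 21.2500 ✓

(1.5000, 5.0000)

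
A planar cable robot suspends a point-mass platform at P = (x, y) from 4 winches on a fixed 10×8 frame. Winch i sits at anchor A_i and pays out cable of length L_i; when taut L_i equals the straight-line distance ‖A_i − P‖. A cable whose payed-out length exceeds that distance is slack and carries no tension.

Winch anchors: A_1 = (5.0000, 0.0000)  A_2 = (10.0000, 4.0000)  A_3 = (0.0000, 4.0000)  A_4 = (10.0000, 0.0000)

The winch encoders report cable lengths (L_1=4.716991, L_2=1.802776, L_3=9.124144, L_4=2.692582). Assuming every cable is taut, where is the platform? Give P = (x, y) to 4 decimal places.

each cable: (A_i−P)·(A_i−P) = L_i²; let c_i = ‖A_i‖²−L_i²
c_1 = 25.0000+0.0000−22.2500 = 2.7500
row 1: -10.0000x − 8.0000y = -110.0000  (c_2=112.7500)
row 2: 10.0000x − 8.0000y = 70.0000  (c_3=-67.2500)
row 3: -10.0000x + 0.0000y = -90.0000  (c_4=92.7500)
Cramer on rows 1–2 → x = 9.0000, y = 2.5000
check cable 4: ‖A_4−P‖² = 7.2500 ≈ L_4² = 7.2500 ✓

(9.0000, 2.5000)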